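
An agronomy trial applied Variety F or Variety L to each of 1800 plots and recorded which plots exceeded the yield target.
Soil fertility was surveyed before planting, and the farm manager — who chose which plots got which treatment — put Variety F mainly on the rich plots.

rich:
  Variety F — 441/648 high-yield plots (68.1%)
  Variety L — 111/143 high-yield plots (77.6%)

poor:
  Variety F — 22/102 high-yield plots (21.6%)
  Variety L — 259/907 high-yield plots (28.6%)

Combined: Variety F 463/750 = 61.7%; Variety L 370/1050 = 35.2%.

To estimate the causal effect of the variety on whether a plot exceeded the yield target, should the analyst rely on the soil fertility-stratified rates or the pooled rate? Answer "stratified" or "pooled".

The imbalance in soil fertility arose from how plots were allocated, not from anything the variety did; and soil fertility independently affects the outcome. The pooled gap is confounded — condition on soil fertility.
Within each level — rich: 68.1% vs 77.6%; poor: 21.6% vs 28.6% — Variety L is higher every time.

stratified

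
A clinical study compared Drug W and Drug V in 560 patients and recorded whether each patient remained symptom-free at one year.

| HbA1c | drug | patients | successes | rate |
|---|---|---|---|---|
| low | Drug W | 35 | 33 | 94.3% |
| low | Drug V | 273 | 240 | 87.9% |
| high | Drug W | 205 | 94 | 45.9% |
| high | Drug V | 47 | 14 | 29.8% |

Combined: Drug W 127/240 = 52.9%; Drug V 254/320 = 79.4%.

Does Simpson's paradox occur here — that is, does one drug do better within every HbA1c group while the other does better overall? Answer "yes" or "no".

Within each HbA1c level (low 94.3% vs 87.9%; high 45.9% vs 29.8%), Drug W has the higher rate every time. Pooled: 52.9% vs 79.4% — Drug V has the higher rate overall. The two comparisons disagree.

yes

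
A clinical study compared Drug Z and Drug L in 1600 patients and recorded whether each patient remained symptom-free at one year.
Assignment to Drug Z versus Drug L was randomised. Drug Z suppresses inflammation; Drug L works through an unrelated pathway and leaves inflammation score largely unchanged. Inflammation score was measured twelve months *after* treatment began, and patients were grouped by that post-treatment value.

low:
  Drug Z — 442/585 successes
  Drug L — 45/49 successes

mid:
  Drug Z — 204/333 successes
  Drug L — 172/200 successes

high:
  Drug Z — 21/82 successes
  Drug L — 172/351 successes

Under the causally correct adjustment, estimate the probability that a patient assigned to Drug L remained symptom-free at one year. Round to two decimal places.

0.65

Inflammation score here is a post-treatment variable shaped by the drug; conditioning on it would introduce bias rather than remove it. The overall comparison is the causal one.
So P(outcome | do(Drug L)) is just the pooled rate for Drug L: 389/600 = 0.648.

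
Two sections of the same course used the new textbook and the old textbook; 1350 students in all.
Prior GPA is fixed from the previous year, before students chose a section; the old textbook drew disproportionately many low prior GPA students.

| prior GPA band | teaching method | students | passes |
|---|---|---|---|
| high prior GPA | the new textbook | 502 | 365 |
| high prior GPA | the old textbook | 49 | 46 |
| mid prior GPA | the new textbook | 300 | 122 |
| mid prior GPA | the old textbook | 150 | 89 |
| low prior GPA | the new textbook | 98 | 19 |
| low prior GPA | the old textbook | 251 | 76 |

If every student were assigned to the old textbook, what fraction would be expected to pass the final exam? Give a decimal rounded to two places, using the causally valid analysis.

0.66

Within every prior GPA band level the old textbook has the higher rate, yet pooled the new textbook does — Simpson's reversal.
Prior GPA band is set before the teaching method has any effect — it is not caused by the teaching method — and it independently drives the outcome. That makes it a confounder, so the causal comparison is within prior GPA band levels.
Standardising the old textbook to the population prior GPA band mix: 0.408·46/49 + 0.333·89/150 + 0.259·76/251 = 0.659.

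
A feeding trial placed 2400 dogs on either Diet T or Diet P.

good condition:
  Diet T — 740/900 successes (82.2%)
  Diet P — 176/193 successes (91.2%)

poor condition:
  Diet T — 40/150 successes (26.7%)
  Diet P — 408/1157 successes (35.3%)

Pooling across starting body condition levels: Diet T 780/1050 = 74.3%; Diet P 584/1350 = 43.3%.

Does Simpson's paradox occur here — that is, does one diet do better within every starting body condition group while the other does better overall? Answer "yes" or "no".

yes

Within each starting body condition level (good condition 82.2% vs 91.2%; poor condition 26.7% vs 35.3%), Diet P has the higher rate every time. Pooled: 74.3% vs 43.3% — Diet T has the higher rate overall. The two comparisons disagree.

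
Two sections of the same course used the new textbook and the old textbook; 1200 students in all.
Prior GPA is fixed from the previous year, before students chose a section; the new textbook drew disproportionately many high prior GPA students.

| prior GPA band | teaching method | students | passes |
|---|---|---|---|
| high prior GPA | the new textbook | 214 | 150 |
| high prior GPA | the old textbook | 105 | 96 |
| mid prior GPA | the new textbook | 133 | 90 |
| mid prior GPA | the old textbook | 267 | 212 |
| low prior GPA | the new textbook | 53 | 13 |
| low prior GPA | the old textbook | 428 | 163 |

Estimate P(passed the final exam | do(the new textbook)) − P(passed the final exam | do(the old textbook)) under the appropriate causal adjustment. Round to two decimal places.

The stratified and pooled comparisons disagree (the old textbook wins within each prior GPA band; the new textbook wins overall), so the answer turns on the causal role of prior GPA band.
Prior GPA band differs across teaching methods for reasons unrelated to any effect of the teaching method itself, and it separately predicts the outcome — a classic confounder. We must compare within prior GPA band levels.
Adjusting over the population distribution of prior GPA band: 0.266·(0.701−0.914) + 0.333·(0.677−0.794) + 0.401·(0.245−0.381) = -0.150.

-0.15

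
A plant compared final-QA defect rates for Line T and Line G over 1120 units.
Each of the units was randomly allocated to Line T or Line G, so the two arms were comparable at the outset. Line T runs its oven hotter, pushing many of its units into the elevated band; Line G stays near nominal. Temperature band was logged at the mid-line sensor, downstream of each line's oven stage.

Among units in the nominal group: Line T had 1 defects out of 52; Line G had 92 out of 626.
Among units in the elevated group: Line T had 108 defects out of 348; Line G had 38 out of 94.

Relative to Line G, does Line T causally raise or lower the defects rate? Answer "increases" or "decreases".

increases

Line T is lower inside every in-process temperature band stratum but Line G is lower in aggregate. Whether to stratify depends on how in-process temperature band relates to the line.
Stratifying would compare lines among units the lines themselves sorted into in-process temperature band groups — a form of selection on an intermediate. The unconditioned pooled rates give the total causal effect.
Pooled: Line T 27.3% vs Line G 18.1%; Line G is lower overall.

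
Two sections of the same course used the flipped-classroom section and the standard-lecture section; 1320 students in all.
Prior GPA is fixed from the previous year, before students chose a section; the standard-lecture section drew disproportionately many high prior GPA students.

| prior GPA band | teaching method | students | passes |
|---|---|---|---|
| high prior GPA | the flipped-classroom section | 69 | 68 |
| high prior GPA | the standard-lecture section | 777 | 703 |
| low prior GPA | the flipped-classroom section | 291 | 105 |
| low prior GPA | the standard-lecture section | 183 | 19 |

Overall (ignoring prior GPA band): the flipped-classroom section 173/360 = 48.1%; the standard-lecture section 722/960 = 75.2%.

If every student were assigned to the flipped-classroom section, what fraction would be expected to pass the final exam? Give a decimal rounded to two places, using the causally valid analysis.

Here prior GPA band is a common cause — it drives both which teaching method a case falls under and the outcome. The crude comparison mixes populations; the stratum-specific rates are the causally relevant ones.
Standardising the flipped-classroom section to the population prior GPA band mix: 0.641·68/69 + 0.359·105/291 = 0.761.

0.76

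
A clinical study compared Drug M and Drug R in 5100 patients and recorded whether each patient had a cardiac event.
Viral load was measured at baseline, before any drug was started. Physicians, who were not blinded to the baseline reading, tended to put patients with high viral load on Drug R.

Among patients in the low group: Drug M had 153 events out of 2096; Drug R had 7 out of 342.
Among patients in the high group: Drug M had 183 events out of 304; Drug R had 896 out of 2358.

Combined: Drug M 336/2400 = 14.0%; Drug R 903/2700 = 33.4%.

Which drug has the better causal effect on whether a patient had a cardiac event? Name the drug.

Drug R

Drug R is lower inside every viral load stratum but Drug M is lower in aggregate. Whether to stratify depends on how viral load relates to the drug.
Viral load satisfies the back-door criterion: it is not a descendant of the drug, and it blocks the spurious path from drug to outcome. Adjusting for it (i.e., using the within-viral load rates) gives the causal effect.
Within each level — low: 7.3% vs 2.0%; high: 60.2% vs 38.0% — Drug R is lower every time.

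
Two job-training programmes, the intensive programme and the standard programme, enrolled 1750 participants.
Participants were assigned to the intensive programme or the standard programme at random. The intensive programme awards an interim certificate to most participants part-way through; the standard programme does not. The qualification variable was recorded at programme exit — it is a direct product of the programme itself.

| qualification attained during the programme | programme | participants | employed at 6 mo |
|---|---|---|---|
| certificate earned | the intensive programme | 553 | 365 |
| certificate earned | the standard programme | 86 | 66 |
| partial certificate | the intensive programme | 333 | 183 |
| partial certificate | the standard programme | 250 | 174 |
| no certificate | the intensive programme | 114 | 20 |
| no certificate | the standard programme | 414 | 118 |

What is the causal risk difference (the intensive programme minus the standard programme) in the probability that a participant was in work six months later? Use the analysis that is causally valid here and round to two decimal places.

+0.09

the standard programme is higher inside every qualification attained during the programme stratum but the intensive programme is higher in aggregate. Whether to stratify depends on how qualification attained during the programme relates to the programme.
Qualification attained during the programme is recorded after the programme and is itself shifted by it — it sits on the causal path from programme to outcome. Conditioning on a mediator would strip out part of the effect we want; the pooled comparison gives the total causal effect.
The causal difference is the pooled difference: 0.568 − 0.477 = +0.091.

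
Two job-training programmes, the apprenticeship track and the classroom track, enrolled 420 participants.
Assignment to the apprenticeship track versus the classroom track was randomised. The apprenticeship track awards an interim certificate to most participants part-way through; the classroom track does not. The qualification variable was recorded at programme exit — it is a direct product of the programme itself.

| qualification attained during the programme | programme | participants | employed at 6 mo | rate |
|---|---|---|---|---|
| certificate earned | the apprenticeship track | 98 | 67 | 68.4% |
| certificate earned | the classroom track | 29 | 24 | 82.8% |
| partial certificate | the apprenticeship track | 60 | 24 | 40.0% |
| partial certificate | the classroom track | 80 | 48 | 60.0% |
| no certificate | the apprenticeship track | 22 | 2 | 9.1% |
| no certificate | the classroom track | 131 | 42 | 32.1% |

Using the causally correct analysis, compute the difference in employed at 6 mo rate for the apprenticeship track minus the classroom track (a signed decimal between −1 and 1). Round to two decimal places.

The qualification attained during the programme-specific comparison favours the classroom track throughout, but the pooled figures favour the apprenticeship track. The question is whether to condition on qualification attained during the programme.
The distribution of qualification attained during the programme is itself part of what the programme does — it is an intermediate outcome. Holding it fixed would remove that part of the effect; the total effect is the pooled difference.
The causal difference is the pooled difference: 0.517 − 0.475 = +0.042.

+0.04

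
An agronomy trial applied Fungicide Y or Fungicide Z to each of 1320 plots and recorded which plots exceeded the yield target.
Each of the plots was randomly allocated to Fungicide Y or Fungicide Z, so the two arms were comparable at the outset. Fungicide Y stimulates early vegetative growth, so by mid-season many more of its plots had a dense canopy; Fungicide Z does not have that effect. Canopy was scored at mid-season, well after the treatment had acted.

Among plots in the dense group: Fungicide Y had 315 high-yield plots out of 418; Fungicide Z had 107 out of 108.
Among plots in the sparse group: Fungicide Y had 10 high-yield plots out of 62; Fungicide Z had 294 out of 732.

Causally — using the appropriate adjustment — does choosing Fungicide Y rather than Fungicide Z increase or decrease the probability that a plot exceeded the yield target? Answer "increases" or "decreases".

Mid-season canopy is recorded after the fungicide and is itself shifted by it — it sits on the causal path from fungicide to outcome. Conditioning on a mediator would strip out part of the effect we want; the pooled comparison gives the total causal effect.
Pooled: Fungicide Y 67.7% vs Fungicide Z 47.7%; Fungicide Y is higher overall.

increases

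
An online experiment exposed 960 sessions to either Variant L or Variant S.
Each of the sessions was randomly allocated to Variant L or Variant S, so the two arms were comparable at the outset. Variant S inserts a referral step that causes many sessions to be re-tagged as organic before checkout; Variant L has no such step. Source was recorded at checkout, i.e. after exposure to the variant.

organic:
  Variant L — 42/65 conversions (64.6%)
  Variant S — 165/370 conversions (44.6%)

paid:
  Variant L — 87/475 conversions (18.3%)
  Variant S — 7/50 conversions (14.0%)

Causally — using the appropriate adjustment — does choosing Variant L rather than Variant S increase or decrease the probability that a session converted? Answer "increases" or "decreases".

Traffic source is recorded after the variant and is itself shifted by it — it sits on the causal path from variant to outcome. Conditioning on a mediator would strip out part of the effect we want; the pooled comparison gives the total causal effect.
Pooled: Variant L 23.9% vs Variant S 41.0%; Variant S is higher overall.

decreases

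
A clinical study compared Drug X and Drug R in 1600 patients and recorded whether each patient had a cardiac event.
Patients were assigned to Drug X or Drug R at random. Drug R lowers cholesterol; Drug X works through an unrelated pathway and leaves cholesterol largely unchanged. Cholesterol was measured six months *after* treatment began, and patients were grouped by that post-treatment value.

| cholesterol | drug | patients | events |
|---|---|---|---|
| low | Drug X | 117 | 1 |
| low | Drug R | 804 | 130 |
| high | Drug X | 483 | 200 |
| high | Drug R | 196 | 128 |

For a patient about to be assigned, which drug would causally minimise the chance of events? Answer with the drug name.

Drug R

Within every cholesterol level Drug X has the lower rate, yet pooled Drug R does — Simpson's reversal.
Stratifying would compare drugs among patients the drugs themselves sorted into cholesterol groups — a form of selection on an intermediate. The unconditioned pooled rates give the total causal effect.
Pooled: Drug X 33.5% vs Drug R 25.8%; Drug R is lower overall.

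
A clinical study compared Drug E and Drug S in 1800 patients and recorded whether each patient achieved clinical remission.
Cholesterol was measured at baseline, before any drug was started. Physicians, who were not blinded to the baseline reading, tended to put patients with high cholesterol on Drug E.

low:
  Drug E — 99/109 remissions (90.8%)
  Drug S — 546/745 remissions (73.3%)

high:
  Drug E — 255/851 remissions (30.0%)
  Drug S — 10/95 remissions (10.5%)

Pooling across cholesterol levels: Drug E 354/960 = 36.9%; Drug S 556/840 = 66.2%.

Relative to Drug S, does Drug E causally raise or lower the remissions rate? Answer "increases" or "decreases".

increases

The stratified and pooled comparisons disagree (Drug E wins within each cholesterol; Drug S wins overall), so the answer turns on the causal role of cholesterol.
Here cholesterol is a common cause — it drives both which drug a case falls under and the outcome. The crude comparison mixes populations; the stratum-specific rates are the causally relevant ones.
Within each level — low: 90.8% vs 73.3%; high: 30.0% vs 10.5% — Drug E is higher every time.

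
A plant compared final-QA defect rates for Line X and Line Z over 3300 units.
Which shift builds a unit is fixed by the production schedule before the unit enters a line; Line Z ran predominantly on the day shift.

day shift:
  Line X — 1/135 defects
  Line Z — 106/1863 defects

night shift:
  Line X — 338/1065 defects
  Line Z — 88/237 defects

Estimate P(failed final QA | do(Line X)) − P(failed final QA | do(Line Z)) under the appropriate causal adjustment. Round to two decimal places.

-0.05

The shift-specific comparison favours Line X throughout, but the pooled figures favour Line Z. The question is whether to condition on shift.
Shift satisfies the back-door criterion: it is not a descendant of the line, and it blocks the spurious path from line to outcome. Adjusting for it (i.e., using the within-shift rates) gives the causal effect.
Adjusting over the population distribution of shift: 0.605·(0.007−0.057) + 0.395·(0.317−0.371) = -0.051.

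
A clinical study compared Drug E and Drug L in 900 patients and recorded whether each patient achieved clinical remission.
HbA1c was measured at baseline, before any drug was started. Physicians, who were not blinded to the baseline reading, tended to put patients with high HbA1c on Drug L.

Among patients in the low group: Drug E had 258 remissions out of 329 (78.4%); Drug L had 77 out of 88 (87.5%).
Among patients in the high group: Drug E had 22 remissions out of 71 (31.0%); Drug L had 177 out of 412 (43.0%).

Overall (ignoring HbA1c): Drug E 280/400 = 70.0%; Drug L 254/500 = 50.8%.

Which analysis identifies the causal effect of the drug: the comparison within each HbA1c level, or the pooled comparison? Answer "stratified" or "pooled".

The HbA1c-specific comparison favours Drug L throughout, but the pooled figures favour Drug E. The question is whether to condition on HbA1c.
HbA1c satisfies the back-door criterion: it is not a descendant of the drug, and it blocks the spurious path from drug to outcome. Adjusting for it (i.e., using the within-HbA1c rates) gives the causal effect.
Within each level — low: 78.4% vs 87.5%; high: 31.0% vs 43.0% — Drug L is higher every time.

stratified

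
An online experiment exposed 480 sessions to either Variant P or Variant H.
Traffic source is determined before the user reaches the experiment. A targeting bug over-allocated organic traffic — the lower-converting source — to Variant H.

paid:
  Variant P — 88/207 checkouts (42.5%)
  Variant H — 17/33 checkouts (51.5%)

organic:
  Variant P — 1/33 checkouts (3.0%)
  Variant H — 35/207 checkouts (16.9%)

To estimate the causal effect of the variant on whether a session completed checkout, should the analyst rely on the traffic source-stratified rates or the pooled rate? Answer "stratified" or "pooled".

The traffic source-specific comparison favours Variant H throughout, but the pooled figures favour Variant P. The question is whether to condition on traffic source.
Nothing the variant does changes traffic source; the imbalance is an allocation artefact. With traffic source also predicting the outcome, the pooled figure is confounded, and the within-stratum comparison is the causal one.
Within each level — paid: 42.5% vs 51.5%; organic: 3.0% vs 16.9% — Variant H is higher every time.

stratified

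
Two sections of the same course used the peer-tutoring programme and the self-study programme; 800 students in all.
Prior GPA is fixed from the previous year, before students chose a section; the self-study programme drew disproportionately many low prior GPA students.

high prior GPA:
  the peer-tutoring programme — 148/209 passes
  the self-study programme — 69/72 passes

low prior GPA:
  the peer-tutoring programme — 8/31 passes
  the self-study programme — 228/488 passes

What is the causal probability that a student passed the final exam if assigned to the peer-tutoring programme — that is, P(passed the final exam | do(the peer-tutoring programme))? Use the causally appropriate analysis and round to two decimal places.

The imbalance in prior GPA band arose from how students were allocated, not from anything the teaching method did; and prior GPA band independently affects the outcome. The pooled gap is confounded — condition on prior GPA band.
Standardising the peer-tutoring programme to the population prior GPA band mix: 0.351·148/209 + 0.649·8/31 = 0.416.

0.42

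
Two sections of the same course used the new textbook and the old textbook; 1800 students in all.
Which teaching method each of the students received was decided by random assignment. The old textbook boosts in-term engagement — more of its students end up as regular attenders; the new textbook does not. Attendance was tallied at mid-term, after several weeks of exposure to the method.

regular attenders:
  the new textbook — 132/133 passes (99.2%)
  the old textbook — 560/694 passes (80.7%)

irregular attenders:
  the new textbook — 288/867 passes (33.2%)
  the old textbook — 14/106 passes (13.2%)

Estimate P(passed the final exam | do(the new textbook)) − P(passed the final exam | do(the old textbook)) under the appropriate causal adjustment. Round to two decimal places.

-0.30

the new textbook is higher inside every mid-term attendance stratum but the old textbook is higher in aggregate. Whether to stratify depends on how mid-term attendance relates to the teaching method.
Mid-term attendance here is a post-treatment variable shaped by the teaching method; conditioning on it would introduce bias rather than remove it. The overall comparison is the causal one.
The causal difference is the pooled difference: 0.420 − 0.718 = -0.297.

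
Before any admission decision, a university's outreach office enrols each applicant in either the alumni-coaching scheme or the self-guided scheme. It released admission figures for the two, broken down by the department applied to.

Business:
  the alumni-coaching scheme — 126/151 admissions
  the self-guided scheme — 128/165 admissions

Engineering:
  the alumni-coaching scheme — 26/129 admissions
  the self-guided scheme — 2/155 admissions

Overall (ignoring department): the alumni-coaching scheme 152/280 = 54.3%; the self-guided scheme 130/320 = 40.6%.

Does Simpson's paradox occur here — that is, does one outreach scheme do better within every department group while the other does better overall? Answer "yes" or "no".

Within each department level (Business 83.4% vs 77.6%; Engineering 20.2% vs 1.3%), the alumni-coaching scheme has the higher rate every time. Pooled: 54.3% vs 40.6% — the alumni-coaching scheme has the higher rate overall. They agree.

no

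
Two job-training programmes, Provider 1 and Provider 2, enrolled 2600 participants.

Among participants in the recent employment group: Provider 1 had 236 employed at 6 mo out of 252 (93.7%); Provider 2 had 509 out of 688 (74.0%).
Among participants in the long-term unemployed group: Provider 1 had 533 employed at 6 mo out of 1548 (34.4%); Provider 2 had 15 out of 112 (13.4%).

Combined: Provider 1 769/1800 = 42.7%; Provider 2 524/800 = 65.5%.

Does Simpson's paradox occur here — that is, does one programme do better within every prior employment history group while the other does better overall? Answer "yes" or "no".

Within each prior employment history level (recent employment 93.7% vs 74.0%; long-term unemployed 34.4% vs 13.4%), Provider 1 has the higher rate every time. Pooled: 42.7% vs 65.5% — Provider 2 has the higher rate overall. The two comparisons disagree.

yes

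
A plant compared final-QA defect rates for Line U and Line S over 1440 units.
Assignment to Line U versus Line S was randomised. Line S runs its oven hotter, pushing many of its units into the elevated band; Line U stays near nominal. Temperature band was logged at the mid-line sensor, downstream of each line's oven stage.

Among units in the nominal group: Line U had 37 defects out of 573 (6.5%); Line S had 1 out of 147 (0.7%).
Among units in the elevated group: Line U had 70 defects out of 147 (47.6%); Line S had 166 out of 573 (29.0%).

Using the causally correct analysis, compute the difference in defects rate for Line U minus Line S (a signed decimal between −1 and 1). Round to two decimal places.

The in-process temperature band-specific comparison favours Line S throughout, but the pooled figures favour Line U. The question is whether to condition on in-process temperature band.
In-process temperature band here is a post-treatment variable shaped by the line; conditioning on it would introduce bias rather than remove it. The overall comparison is the causal one.
The causal difference is the pooled difference: 0.149 − 0.232 = -0.083.

-0.08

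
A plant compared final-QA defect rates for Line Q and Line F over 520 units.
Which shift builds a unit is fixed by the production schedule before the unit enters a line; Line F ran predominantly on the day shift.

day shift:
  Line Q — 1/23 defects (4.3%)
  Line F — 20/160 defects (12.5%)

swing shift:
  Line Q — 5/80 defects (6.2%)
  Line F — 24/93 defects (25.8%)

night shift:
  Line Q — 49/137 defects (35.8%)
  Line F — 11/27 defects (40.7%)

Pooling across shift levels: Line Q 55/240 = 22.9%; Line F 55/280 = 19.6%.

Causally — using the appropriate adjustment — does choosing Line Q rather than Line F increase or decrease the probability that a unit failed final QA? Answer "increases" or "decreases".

decreases

Since shift is a pre-existing factor (not a product of the line) and it affects the outcome on its own, it is a confounder. The stratified rates, not the pooled rate, identify the causal effect.
Within each level — day shift: 4.3% vs 12.5%; swing shift: 6.2% vs 25.8%; night shift: 35.8% vs 40.7% — Line Q is lower every time.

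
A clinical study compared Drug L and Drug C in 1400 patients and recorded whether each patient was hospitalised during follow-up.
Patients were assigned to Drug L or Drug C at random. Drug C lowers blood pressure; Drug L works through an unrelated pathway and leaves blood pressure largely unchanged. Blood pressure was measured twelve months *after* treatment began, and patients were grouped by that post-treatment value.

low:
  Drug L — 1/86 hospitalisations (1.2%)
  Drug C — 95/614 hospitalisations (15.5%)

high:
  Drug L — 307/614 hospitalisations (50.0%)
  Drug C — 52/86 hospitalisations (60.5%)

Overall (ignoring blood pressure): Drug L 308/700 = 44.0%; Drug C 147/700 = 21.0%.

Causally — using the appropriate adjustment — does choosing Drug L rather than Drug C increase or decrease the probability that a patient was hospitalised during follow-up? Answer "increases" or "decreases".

increases

Drug L is lower inside every blood pressure stratum but Drug C is lower in aggregate. Whether to stratify depends on how blood pressure relates to the drug.
Blood pressure lies on the pathway drug → blood pressure → outcome, so adjusting for it blocks the indirect effect. For the total causal effect of drug, use the unadjusted pooled rates.
Pooled: Drug L 44.0% vs Drug C 21.0%; Drug C is lower overall.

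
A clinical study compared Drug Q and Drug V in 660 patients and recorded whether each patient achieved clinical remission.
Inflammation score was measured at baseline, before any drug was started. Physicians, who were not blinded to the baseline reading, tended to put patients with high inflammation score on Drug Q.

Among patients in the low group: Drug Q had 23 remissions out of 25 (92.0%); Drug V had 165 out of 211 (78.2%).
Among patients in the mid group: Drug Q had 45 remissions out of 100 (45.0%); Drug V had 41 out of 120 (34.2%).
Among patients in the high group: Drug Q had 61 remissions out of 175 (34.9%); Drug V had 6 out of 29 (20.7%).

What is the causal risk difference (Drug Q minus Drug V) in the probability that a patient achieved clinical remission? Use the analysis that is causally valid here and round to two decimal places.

The imbalance in inflammation score arose from how patients were allocated, not from anything the drug did; and inflammation score independently affects the outcome. The pooled gap is confounded — condition on inflammation score.
Adjusting over the population distribution of inflammation score: 0.358·(0.920−0.782) + 0.333·(0.450−0.342) + 0.309·(0.349−0.207) = +0.129.

+0.13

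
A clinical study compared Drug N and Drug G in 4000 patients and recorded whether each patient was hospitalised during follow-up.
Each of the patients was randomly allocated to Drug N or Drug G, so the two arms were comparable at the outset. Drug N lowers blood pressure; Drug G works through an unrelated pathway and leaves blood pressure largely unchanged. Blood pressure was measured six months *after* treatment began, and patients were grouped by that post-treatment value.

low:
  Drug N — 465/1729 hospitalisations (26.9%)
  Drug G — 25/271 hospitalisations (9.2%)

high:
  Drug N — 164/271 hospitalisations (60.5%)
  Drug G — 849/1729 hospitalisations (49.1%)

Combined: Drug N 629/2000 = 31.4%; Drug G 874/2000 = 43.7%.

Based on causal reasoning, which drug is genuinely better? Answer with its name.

Drug N

Within every blood pressure level Drug G has the lower rate, yet pooled Drug N does — Simpson's reversal.
Blood pressure here is a post-treatment variable shaped by the drug; conditioning on it would introduce bias rather than remove it. The overall comparison is the causal one.
Pooled: Drug N 31.4% vs Drug G 43.7%; Drug N is lower overall.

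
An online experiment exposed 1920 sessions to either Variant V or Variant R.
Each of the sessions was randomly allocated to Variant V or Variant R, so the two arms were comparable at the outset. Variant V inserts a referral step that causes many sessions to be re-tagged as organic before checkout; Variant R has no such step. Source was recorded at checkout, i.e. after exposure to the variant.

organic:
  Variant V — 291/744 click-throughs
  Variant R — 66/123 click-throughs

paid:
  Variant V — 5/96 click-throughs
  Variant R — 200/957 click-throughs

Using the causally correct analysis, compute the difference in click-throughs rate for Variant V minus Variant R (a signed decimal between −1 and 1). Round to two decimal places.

Variant R is higher inside every traffic source stratum but Variant V is higher in aggregate. Whether to stratify depends on how traffic source relates to the variant.
Traffic source here is a post-treatment variable shaped by the variant; conditioning on it would introduce bias rather than remove it. The overall comparison is the causal one.
The causal difference is the pooled difference: 0.352 − 0.246 = +0.106.

+0.11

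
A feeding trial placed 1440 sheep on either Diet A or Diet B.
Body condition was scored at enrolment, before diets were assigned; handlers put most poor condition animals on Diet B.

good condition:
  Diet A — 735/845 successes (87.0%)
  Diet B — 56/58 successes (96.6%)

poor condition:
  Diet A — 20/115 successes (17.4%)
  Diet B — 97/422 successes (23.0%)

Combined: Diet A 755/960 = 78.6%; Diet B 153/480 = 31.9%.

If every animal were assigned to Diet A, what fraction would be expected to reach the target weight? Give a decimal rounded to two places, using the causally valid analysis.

0.61

The stratified and pooled comparisons disagree (Diet B wins within each starting body condition; Diet A wins overall), so the answer turns on the causal role of starting body condition.
Here starting body condition is a common cause — it drives both which diet a case falls under and the outcome. The crude comparison mixes populations; the stratum-specific rates are the causally relevant ones.
Standardising Diet A to the population starting body condition mix: 0.627·735/845 + 0.373·20/115 = 0.610.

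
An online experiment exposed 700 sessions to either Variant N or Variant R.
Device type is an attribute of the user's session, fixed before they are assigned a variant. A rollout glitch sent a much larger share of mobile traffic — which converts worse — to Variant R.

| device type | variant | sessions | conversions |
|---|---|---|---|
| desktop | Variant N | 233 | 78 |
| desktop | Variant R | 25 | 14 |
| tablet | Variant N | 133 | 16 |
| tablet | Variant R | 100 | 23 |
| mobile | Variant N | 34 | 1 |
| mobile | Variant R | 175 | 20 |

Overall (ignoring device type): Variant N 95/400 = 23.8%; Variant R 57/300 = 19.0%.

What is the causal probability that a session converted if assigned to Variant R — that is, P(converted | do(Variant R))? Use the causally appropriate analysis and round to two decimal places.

Device type is set before the variant has any effect — it is not caused by the variant — and it independently drives the outcome. That makes it a confounder, so the causal comparison is within device type levels.
Standardising Variant R to the population device type mix: 0.369·14/25 + 0.333·23/100 + 0.299·20/175 = 0.317.

0.32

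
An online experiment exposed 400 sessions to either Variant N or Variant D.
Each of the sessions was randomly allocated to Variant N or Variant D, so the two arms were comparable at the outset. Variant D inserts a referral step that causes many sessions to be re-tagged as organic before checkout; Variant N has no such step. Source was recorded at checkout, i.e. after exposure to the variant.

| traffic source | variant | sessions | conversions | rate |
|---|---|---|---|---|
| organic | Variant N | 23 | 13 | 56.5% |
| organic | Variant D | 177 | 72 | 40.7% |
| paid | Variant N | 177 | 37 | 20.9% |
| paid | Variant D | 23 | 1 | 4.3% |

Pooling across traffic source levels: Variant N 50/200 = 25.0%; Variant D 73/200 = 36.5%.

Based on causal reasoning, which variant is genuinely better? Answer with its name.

Variant D

Traffic source is recorded after the variant and is itself shifted by it — it sits on the causal path from variant to outcome. Conditioning on a mediator would strip out part of the effect we want; the pooled comparison gives the total causal effect.
Pooled: Variant N 25.0% vs Variant D 36.5%; Variant D is higher overall.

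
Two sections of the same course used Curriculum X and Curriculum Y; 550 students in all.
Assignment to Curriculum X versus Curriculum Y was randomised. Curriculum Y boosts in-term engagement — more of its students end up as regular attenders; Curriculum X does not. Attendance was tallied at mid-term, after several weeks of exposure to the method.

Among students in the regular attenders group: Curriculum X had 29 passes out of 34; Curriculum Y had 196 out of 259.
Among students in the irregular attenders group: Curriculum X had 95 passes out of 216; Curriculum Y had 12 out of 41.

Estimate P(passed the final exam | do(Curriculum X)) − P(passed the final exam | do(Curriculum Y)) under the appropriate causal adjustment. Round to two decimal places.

Curriculum X is higher inside every mid-term attendance stratum but Curriculum Y is higher in aggregate. Whether to stratify depends on how mid-term attendance relates to the teaching method.
Mid-term attendance is recorded after the teaching method and is itself shifted by it — it sits on the causal path from teaching method to outcome. Conditioning on a mediator would strip out part of the effect we want; the pooled comparison gives the total causal effect.
The causal difference is the pooled difference: 0.496 − 0.693 = -0.197.

-0.20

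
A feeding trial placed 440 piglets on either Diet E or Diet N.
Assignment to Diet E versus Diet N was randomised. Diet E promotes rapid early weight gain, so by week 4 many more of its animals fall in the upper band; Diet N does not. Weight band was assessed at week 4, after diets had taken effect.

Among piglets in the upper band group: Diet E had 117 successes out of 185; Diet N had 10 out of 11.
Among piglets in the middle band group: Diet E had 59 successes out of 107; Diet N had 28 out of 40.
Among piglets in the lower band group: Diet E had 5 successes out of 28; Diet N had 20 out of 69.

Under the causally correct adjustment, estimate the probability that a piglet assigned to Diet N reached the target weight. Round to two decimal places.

Stratifying would compare diets among piglets the diets themselves sorted into week-4 weight band groups — a form of selection on an intermediate. The unconditioned pooled rates give the total causal effect.
So P(outcome | do(Diet N)) is just the pooled rate for Diet N: 58/120 = 0.483.

0.48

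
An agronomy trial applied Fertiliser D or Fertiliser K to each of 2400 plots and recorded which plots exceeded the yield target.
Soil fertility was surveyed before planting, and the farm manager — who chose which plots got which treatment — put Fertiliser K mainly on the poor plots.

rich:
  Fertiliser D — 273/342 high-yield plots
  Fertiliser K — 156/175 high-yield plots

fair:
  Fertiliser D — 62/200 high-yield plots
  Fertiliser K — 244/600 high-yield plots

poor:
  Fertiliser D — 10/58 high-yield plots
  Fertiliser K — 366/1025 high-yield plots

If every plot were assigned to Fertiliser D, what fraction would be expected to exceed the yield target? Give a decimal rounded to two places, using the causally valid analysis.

0.35

Within every soil fertility level Fertiliser K has the higher rate, yet pooled Fertiliser D does — Simpson's reversal.
Soil fertility satisfies the back-door criterion: it is not a descendant of the fertiliser, and it blocks the spurious path from fertiliser to outcome. Adjusting for it (i.e., using the within-soil fertility rates) gives the causal effect.
Standardising Fertiliser D to the population soil fertility mix: 0.215·273/342 + 0.333·62/200 + 0.451·10/58 = 0.353.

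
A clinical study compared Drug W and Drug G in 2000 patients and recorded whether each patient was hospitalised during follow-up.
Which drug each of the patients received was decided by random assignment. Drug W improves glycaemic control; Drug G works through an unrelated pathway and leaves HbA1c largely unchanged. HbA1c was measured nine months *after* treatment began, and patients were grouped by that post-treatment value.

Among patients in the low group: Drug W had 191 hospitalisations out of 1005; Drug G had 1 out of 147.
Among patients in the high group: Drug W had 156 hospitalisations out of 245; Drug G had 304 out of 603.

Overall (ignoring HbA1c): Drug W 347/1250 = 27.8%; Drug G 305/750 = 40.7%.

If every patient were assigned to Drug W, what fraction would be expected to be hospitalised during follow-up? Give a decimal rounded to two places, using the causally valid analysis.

0.28

Within every HbA1c level Drug G has the lower rate, yet pooled Drug W does — Simpson's reversal.
HbA1c is recorded after the drug and is itself shifted by it — it sits on the causal path from drug to outcome. Conditioning on a mediator would strip out part of the effect we want; the pooled comparison gives the total causal effect.
So P(outcome | do(Drug W)) is just the pooled rate for Drug W: 347/1250 = 0.278.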